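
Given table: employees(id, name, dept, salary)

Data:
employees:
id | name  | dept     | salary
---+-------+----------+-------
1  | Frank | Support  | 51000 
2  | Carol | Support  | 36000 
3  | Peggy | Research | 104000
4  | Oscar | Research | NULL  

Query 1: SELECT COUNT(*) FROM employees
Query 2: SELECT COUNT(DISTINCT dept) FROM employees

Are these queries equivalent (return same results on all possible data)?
No, not equivalent

Query 1 returns: [(4,)]
Query 2 returns: [(2,)]

Reason: COUNT(*) counts rows, COUNT(DISTINCT dept) counts unique depts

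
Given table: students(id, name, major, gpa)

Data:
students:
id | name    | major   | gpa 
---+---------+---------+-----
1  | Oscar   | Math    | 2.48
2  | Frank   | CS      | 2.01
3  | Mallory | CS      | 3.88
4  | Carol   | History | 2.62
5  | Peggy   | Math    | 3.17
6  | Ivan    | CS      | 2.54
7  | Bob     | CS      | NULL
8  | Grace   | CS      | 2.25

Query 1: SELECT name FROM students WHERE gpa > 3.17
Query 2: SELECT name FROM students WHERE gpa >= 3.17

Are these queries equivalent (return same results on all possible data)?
No, not equivalent

Query 1 returns: [('Mallory',)]
Query 2 returns: [('Mallory',), ('Peggy',)]

Reason: > vs >= gives different results when gpa = 3.17 exists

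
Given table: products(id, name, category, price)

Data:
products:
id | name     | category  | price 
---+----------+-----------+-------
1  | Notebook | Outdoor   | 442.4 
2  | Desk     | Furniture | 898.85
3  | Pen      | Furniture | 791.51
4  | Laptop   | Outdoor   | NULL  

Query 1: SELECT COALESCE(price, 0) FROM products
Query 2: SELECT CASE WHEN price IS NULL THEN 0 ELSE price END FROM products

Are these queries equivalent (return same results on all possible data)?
Yes, equivalent

Both queries return: [(0,), (442.4,), (791.51,), (898.85,)]

Reason: COALESCE vs CASE for NULL handling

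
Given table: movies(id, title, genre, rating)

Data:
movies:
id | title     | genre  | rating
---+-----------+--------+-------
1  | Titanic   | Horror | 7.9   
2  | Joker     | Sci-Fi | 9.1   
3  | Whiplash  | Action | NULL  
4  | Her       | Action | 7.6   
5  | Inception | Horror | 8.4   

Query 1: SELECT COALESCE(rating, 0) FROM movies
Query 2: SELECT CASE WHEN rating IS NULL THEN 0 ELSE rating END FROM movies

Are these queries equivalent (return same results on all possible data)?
Yes, equivalent

Both queries return: [(0,), (7.6,), (7.9,), (8.4,), (9.1,)]

Reason: COALESCE vs CASE for NULL handling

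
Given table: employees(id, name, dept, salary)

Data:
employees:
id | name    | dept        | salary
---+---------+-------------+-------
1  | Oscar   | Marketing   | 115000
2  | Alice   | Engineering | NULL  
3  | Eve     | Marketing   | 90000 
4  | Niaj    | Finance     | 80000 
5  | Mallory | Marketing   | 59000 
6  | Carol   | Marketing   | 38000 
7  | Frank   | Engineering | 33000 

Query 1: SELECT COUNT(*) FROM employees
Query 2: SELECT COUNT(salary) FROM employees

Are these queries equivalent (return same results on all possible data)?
No, not equivalent

Query 1 returns: [(7,)]
Query 2 returns: [(6,)]

Reason: COUNT(*) includes NULLs, COUNT(column) excludes them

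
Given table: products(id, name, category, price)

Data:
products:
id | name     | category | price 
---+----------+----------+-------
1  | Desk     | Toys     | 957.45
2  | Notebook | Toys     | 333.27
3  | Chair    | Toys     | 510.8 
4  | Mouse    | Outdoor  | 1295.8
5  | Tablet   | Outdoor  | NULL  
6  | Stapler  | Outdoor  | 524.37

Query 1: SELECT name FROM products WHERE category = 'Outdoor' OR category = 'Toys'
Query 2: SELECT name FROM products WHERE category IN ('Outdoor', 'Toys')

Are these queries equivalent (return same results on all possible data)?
Yes, equivalent

Both queries return: [('Chair',), ('Desk',), ('Mouse',), ('Notebook',), ('Stapler',), ('Tablet',)]

Reason: OR vs IN are equivalent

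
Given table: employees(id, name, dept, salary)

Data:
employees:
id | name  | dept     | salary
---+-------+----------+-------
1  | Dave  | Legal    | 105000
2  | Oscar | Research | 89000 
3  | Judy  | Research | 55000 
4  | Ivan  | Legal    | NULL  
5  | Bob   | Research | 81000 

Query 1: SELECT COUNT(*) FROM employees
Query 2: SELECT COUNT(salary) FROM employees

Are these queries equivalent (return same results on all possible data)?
No, not equivalent

Query 1 returns: [(5,)]
Query 2 returns: [(4,)]

Reason: COUNT(*) includes NULLs, COUNT(column) excludes them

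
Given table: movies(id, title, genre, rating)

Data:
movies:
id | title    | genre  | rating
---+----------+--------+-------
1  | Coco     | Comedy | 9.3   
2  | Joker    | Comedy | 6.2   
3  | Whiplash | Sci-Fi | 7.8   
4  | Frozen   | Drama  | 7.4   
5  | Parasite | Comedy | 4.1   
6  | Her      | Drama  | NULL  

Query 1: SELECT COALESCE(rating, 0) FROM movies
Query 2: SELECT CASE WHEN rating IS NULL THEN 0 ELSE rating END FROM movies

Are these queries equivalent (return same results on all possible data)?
Yes, equivalent

Both queries return: [(0,), (4.1,), (6.2,), (7.4,), (7.8,), (9.3,)]

Reason: COALESCE vs CASE for NULL handling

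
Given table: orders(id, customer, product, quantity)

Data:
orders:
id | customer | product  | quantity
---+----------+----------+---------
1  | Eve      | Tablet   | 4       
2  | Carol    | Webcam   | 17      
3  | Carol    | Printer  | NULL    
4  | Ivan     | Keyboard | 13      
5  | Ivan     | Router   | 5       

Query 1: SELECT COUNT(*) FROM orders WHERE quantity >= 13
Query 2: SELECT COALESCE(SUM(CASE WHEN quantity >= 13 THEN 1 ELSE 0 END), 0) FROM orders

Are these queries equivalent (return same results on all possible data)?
Yes, equivalent

Both queries return: [(2,)]

Reason: COUNT with WHERE vs conditional SUM (COALESCE handles empty-table NULL)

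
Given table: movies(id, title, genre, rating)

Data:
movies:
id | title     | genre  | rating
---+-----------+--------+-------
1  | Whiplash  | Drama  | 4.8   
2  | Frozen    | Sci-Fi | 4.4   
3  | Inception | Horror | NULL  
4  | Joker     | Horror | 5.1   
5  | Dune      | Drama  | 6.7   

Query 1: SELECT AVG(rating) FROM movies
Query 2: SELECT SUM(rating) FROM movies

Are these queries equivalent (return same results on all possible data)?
No, not equivalent

Query 1 returns: [(5.25,)]
Query 2 returns: [(21.0,)]

Reason: AVG vs SUM give different aggregate values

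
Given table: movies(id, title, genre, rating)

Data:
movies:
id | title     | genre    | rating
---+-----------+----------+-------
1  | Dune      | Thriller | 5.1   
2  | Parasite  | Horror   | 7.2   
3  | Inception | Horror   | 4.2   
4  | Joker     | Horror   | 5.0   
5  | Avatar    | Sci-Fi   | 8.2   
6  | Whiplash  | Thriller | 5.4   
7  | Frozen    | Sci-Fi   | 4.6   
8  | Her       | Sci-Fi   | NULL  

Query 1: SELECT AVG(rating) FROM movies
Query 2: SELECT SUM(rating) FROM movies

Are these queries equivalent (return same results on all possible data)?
No, not equivalent

Query 1 returns: [(5.671428571428572,)]
Query 2 returns: [(39.7,)]

Reason: AVG vs SUM give different aggregate values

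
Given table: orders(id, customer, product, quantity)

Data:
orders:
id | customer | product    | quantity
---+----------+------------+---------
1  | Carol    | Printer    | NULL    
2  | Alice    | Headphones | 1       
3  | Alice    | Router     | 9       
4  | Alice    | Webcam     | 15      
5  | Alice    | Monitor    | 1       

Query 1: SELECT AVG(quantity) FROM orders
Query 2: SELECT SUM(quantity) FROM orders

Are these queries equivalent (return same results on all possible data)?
No, not equivalent

Query 1 returns: [(6.5,)]
Query 2 returns: [(26,)]

Reason: AVG vs SUM give different aggregate values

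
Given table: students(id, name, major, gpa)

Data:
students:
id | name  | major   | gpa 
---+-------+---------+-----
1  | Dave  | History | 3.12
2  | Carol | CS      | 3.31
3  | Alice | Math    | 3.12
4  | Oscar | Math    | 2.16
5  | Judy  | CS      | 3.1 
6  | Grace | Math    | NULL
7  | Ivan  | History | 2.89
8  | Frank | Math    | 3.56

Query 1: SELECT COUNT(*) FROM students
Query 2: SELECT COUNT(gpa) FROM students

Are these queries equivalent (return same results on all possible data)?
No, not equivalent

Query 1 returns: [(8,)]
Query 2 returns: [(7,)]

Reason: COUNT(*) includes NULLs, COUNT(column) excludes them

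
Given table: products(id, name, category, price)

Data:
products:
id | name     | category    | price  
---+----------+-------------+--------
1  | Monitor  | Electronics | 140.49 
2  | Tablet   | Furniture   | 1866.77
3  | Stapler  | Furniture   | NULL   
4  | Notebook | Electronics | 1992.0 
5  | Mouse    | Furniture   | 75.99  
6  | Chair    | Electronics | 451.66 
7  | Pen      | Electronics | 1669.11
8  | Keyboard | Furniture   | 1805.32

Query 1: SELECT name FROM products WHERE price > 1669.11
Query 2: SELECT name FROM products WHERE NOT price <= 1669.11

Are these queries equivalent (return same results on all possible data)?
Yes, equivalent

Both queries return: [('Keyboard',), ('Notebook',), ('Tablet',)]

Reason: Both filter price > 1669.11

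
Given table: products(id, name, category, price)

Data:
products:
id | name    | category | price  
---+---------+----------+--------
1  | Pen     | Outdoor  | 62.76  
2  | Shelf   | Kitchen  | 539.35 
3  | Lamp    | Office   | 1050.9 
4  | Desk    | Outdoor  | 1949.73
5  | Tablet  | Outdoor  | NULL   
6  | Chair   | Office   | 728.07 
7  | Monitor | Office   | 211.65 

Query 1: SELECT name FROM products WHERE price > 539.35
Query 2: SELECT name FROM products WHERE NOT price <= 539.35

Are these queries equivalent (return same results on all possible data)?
Yes, equivalent

Both queries return: [('Chair',), ('Desk',), ('Lamp',)]

Reason: Both filter price > 539.35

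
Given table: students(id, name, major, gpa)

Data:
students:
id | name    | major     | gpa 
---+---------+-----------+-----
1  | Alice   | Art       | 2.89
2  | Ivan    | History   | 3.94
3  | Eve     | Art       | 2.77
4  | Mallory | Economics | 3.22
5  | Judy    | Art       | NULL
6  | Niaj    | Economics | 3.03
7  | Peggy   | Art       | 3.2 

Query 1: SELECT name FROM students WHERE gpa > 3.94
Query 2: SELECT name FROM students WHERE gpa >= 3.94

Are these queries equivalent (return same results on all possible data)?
No, not equivalent

Query 1 returns: []
Query 2 returns: [('Ivan',)]

Reason: > vs >= gives different results when gpa = 3.94 exists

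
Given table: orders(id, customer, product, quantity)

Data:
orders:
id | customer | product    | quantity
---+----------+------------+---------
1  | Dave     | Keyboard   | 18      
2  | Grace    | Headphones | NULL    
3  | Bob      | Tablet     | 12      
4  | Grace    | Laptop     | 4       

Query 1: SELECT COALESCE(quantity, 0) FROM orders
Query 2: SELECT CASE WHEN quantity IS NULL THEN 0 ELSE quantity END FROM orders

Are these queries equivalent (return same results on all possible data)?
Yes, equivalent

Both queries return: [(0,), (4,), (12,), (18,)]

Reason: COALESCE vs CASE for NULL handling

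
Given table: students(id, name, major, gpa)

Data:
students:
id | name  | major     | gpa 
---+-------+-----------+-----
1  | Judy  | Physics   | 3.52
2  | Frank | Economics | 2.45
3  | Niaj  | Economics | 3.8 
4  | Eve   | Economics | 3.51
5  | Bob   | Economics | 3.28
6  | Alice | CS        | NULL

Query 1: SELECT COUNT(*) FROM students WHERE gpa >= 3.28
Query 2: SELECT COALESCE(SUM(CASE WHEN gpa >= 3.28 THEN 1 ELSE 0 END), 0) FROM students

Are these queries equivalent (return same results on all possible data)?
Yes, equivalent

Both queries return: [(4,)]

Reason: COUNT with WHERE vs conditional SUM (COALESCE handles empty-table NULL)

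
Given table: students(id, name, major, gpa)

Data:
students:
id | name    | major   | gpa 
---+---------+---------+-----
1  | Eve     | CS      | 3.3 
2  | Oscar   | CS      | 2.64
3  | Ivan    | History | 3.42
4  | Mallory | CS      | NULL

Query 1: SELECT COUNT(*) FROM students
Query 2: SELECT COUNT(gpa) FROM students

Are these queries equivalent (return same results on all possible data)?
No, not equivalent

Query 1 returns: [(4,)]
Query 2 returns: [(3,)]

Reason: COUNT(*) includes NULLs, COUNT(column) excludes them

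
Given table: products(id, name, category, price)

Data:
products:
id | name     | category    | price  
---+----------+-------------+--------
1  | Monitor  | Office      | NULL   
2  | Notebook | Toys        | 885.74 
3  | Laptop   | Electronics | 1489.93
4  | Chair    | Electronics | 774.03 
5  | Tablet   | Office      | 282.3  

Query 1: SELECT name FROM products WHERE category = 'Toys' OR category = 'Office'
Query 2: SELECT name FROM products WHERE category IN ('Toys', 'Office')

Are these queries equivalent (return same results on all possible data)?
Yes, equivalent

Both queries return: [('Monitor',), ('Notebook',), ('Tablet',)]

Reason: OR vs IN are equivalent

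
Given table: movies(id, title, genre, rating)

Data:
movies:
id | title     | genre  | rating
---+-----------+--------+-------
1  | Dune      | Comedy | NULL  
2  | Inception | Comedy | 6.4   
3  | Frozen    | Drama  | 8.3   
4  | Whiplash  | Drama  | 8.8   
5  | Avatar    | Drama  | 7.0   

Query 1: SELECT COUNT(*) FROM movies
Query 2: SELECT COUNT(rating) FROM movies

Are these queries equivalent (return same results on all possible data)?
No, not equivalent

Query 1 returns: [(5,)]
Query 2 returns: [(4,)]

Reason: COUNT(*) includes NULLs, COUNT(column) excludes them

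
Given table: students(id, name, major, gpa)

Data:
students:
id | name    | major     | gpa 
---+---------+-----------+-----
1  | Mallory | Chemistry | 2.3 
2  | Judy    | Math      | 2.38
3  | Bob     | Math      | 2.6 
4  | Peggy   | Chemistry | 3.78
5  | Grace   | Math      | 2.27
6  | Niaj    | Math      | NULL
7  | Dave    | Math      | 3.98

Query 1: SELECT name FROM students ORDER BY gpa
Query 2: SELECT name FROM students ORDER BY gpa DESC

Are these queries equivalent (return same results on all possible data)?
No, not equivalent

Query 1 returns: [('Niaj',), ('Grace',), ('Mallory',), ('Judy',), ('Bob',), ('Peggy',), ('Dave',)]
Query 2 returns: [('Dave',), ('Peggy',), ('Bob',), ('Judy',), ('Mallory',), ('Grace',), ('Niaj',)]

Reason: ASC vs DESC gives opposite ordering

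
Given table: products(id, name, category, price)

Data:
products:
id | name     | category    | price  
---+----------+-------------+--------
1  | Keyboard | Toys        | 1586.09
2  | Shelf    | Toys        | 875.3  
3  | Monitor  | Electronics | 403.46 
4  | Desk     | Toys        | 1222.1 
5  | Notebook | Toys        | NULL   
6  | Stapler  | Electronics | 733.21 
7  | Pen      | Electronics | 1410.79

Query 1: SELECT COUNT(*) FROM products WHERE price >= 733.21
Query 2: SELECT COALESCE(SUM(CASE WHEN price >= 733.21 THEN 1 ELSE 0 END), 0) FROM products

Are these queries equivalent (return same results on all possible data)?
Yes, equivalent

Both queries return: [(5,)]

Reason: COUNT with WHERE vs conditional SUM (COALESCE handles empty-table NULL)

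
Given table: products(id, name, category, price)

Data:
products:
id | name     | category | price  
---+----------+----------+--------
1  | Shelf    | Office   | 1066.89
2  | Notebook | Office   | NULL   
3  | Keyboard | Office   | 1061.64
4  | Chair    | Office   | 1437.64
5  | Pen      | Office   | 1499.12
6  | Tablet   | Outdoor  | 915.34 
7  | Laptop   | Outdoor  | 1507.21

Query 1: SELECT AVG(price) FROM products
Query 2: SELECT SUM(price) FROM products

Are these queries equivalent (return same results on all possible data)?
No, not equivalent

Query 1 returns: [(1247.9733333333334,)]
Query 2 returns: [(7487.84,)]

Reason: AVG vs SUM give different aggregate values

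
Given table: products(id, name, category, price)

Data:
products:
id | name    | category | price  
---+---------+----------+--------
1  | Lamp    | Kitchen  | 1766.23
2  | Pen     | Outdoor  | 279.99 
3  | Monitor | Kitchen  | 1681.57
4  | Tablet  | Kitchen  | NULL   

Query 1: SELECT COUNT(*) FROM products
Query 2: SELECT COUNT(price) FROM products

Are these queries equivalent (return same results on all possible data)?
No, not equivalent

Query 1 returns: [(4,)]
Query 2 returns: [(3,)]

Reason: COUNT(*) includes NULLs, COUNT(column) excludes them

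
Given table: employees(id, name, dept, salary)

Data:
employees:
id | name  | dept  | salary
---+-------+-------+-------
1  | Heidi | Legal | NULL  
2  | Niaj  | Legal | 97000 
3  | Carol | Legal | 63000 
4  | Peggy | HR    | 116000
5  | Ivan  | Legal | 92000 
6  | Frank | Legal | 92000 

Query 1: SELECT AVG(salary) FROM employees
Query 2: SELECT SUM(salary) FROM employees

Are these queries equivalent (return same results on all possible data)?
No, not equivalent

Query 1 returns: [(92000.0,)]
Query 2 returns: [(460000,)]

Reason: AVG vs SUM give different aggregate values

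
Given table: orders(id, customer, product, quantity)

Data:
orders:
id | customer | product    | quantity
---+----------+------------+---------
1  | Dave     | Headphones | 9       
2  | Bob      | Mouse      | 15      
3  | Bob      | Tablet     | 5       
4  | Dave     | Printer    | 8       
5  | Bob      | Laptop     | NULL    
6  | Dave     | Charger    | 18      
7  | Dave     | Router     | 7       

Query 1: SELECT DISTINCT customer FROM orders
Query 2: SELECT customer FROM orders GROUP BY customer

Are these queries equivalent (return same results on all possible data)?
Yes, equivalent

Both queries return: [('Bob',), ('Dave',)]

Reason: Both get unique customers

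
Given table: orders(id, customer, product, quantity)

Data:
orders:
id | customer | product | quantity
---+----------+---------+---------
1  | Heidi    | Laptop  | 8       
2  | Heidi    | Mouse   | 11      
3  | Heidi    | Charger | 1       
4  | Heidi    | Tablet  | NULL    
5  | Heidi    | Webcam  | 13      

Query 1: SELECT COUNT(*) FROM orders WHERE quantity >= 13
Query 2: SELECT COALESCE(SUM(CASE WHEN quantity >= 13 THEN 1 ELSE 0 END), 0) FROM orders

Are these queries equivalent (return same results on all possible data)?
Yes, equivalent

Both queries return: [(1,)]

Reason: COUNT with WHERE vs conditional SUM (COALESCE handles empty-table NULL)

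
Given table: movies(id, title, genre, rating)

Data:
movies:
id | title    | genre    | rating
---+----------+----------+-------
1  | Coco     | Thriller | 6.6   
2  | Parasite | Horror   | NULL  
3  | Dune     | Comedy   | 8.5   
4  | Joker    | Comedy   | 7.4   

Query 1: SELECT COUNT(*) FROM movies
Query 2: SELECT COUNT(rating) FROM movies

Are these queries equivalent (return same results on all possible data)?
No, not equivalent

Query 1 returns: [(4,)]
Query 2 returns: [(3,)]

Reason: COUNT(*) includes NULLs, COUNT(column) excludes them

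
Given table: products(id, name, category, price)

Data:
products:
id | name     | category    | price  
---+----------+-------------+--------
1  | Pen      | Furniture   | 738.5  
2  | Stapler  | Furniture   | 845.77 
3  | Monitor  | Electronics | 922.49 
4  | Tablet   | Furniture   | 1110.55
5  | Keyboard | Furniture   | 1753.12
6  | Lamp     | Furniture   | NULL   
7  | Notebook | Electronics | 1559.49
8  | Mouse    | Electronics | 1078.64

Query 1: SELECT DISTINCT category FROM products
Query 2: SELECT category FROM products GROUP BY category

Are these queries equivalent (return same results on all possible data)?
Yes, equivalent

Both queries return: [('Electronics',), ('Furniture',)]

Reason: Both get unique categorys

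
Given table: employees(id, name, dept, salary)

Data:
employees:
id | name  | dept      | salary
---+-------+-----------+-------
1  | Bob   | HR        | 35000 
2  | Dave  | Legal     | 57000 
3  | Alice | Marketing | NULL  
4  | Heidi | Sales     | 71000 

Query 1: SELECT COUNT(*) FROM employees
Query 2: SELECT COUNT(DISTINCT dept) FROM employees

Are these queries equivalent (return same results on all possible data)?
No, not equivalent

Query 1 returns: [(4,)]
Query 2 returns: [(4,)]

Reason: COUNT(*) counts rows, COUNT(DISTINCT dept) counts unique depts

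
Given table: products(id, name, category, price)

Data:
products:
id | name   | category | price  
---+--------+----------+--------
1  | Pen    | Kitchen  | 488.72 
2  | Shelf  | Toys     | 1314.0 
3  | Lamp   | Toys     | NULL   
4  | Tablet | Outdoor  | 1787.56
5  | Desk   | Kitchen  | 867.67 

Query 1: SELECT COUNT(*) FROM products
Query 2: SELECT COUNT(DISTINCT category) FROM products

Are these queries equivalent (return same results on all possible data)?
No, not equivalent

Query 1 returns: [(5,)]
Query 2 returns: [(3,)]

Reason: COUNT(*) counts rows, COUNT(DISTINCT category) counts unique categorys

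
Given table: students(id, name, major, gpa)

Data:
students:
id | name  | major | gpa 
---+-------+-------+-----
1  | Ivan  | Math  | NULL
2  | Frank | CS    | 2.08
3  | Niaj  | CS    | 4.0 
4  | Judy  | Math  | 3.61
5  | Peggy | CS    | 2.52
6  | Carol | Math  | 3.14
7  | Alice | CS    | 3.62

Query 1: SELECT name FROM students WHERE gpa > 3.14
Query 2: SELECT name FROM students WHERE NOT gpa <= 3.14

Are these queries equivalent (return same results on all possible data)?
Yes, equivalent

Both queries return: [('Alice',), ('Judy',), ('Niaj',)]

Reason: Both filter gpa > 3.14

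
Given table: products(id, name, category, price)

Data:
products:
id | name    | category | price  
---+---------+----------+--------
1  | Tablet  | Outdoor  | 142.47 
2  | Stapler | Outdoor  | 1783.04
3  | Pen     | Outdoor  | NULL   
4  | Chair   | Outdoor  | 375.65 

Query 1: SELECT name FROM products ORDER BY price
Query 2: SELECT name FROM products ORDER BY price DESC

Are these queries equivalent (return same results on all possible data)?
No, not equivalent

Query 1 returns: [('Pen',), ('Tablet',), ('Chair',), ('Stapler',)]
Query 2 returns: [('Stapler',), ('Chair',), ('Tablet',), ('Pen',)]

Reason: ASC vs DESC gives opposite ordering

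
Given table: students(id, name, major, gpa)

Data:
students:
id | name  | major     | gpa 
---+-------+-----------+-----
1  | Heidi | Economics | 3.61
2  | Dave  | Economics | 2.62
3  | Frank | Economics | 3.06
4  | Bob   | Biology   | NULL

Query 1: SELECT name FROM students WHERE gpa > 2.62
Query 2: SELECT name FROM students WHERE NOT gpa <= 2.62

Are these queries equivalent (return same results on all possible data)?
Yes, equivalent

Both queries return: [('Frank',), ('Heidi',)]

Reason: Both filter gpa > 2.62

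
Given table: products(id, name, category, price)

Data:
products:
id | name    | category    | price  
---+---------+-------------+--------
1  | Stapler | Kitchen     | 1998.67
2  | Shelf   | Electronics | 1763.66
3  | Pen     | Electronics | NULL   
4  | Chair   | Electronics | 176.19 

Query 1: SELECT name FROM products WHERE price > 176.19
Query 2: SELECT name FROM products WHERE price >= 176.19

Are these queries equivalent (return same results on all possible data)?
No, not equivalent

Query 1 returns: [('Stapler',), ('Shelf',)]
Query 2 returns: [('Stapler',), ('Shelf',), ('Chair',)]

Reason: > vs >= gives different results when price = 176.19 exists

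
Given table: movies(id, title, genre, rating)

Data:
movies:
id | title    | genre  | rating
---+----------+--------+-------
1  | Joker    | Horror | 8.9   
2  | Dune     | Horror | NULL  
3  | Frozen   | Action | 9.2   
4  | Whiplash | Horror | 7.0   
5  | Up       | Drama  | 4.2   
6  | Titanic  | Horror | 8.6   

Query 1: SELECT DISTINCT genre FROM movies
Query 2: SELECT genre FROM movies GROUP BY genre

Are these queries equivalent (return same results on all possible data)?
Yes, equivalent

Both queries return: [('Action',), ('Drama',), ('Horror',)]

Reason: Both get unique genres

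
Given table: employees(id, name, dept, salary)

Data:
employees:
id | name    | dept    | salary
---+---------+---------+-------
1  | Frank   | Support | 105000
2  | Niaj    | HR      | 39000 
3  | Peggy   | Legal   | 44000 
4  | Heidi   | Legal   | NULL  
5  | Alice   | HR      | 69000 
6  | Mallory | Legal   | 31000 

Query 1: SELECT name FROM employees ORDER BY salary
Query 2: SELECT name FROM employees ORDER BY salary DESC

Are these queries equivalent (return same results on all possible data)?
No, not equivalent

Query 1 returns: [('Heidi',), ('Mallory',), ('Niaj',), ('Peggy',), ('Alice',), ('Frank',)]
Query 2 returns: [('Frank',), ('Alice',), ('Peggy',), ('Niaj',), ('Mallory',), ('Heidi',)]

Reason: ASC vs DESC gives opposite ordering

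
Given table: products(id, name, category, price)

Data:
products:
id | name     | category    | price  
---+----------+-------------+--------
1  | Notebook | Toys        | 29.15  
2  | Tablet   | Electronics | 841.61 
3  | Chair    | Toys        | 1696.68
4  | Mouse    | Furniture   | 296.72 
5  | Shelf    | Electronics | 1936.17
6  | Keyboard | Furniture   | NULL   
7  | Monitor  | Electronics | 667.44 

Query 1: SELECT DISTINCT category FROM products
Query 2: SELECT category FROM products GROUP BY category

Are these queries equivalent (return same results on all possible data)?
Yes, equivalent

Both queries return: [('Electronics',), ('Furniture',), ('Toys',)]

Reason: Both get unique categorys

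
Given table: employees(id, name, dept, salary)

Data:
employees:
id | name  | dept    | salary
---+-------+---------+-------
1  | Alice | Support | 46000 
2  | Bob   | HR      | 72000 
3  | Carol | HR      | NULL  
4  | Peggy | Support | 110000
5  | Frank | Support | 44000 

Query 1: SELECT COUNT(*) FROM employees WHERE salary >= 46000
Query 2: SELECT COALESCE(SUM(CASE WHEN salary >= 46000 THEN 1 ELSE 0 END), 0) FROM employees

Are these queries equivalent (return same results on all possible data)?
Yes, equivalent

Both queries return: [(3,)]

Reason: COUNT with WHERE vs conditional SUM (COALESCE handles empty-table NULL)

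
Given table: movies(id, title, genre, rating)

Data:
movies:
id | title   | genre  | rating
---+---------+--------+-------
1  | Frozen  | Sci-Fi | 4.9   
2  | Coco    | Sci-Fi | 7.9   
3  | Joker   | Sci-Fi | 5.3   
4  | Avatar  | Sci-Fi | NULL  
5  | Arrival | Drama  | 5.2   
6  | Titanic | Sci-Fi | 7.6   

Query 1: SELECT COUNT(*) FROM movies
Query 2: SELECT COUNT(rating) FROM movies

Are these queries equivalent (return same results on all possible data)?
No, not equivalent

Query 1 returns: [(6,)]
Query 2 returns: [(5,)]

Reason: COUNT(*) includes NULLs, COUNT(column) excludes them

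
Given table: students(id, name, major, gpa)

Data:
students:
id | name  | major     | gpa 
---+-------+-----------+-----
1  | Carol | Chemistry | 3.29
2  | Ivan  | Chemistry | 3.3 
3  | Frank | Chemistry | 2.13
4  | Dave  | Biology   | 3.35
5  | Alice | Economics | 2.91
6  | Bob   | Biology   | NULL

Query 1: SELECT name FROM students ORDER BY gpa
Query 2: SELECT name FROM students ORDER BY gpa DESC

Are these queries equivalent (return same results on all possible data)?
No, not equivalent

Query 1 returns: [('Bob',), ('Frank',), ('Alice',), ('Carol',), ('Ivan',), ('Dave',)]
Query 2 returns: [('Dave',), ('Ivan',), ('Carol',), ('Alice',), ('Frank',), ('Bob',)]

Reason: ASC vs DESC gives opposite ordering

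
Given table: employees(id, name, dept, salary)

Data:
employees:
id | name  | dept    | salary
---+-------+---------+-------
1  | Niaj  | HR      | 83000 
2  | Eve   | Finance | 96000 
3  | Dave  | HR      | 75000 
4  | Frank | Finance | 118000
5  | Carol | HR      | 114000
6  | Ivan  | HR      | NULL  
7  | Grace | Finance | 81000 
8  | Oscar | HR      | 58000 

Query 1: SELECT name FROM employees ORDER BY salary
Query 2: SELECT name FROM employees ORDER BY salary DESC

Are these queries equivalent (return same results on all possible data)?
No, not equivalent

Query 1 returns: [('Ivan',), ('Oscar',), ('Dave',), ('Grace',), ('Niaj',), ('Eve',), ('Carol',), ('Frank',)]
Query 2 returns: [('Frank',), ('Carol',), ('Eve',), ('Niaj',), ('Grace',), ('Dave',), ('Oscar',), ('Ivan',)]

Reason: ASC vs DESC gives opposite ordering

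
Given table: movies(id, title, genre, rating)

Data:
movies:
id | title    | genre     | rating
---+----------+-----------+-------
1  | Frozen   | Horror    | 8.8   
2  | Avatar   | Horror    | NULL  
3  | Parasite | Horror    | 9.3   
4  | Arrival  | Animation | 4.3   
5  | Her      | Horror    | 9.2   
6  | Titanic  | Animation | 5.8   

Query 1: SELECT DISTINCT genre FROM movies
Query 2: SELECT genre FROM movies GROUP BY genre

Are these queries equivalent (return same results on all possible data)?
Yes, equivalent

Both queries return: [('Animation',), ('Horror',)]

Reason: Both get unique genres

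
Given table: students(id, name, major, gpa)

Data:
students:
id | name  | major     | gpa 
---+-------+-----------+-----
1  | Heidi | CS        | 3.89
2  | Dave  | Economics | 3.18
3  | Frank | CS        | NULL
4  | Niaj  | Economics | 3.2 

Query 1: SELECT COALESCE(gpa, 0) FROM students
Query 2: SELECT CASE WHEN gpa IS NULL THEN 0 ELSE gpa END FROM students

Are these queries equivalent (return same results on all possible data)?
Yes, equivalent

Both queries return: [(0,), (3.18,), (3.2,), (3.89,)]

Reason: COALESCE vs CASE for NULL handling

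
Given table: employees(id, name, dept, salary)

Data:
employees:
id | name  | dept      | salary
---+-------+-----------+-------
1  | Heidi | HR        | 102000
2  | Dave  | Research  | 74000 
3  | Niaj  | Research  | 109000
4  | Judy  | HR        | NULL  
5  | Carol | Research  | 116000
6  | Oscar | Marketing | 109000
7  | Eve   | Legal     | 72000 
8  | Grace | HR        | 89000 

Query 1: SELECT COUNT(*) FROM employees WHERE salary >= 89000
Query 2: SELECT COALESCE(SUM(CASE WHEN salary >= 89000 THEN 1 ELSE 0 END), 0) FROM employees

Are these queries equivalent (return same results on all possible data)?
Yes, equivalent

Both queries return: [(5,)]

Reason: COUNT with WHERE vs conditional SUM (COALESCE handles empty-table NULL)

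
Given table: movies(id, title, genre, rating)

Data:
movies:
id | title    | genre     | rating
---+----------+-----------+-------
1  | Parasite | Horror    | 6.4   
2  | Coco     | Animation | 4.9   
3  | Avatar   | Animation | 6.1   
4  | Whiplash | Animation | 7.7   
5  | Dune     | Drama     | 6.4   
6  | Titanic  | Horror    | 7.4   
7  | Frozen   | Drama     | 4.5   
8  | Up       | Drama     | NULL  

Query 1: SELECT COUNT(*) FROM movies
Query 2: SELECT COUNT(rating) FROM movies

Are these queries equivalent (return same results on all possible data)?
No, not equivalent

Query 1 returns: [(8,)]
Query 2 returns: [(7,)]

Reason: COUNT(*) includes NULLs, COUNT(column) excludes them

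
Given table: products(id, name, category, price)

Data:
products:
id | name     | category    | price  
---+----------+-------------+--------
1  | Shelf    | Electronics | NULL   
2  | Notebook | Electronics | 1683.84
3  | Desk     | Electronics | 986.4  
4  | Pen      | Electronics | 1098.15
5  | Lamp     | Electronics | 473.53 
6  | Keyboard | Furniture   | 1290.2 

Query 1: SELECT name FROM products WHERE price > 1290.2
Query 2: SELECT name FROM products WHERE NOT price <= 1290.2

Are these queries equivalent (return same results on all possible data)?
Yes, equivalent

Both queries return: [('Notebook',)]

Reason: Both filter price > 1290.2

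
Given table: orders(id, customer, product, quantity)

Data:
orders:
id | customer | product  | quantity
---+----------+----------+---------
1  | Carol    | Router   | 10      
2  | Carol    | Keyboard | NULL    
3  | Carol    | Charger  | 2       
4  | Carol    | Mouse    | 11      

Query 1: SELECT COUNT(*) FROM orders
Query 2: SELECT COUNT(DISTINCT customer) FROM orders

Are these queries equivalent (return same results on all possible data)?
No, not equivalent

Query 1 returns: [(4,)]
Query 2 returns: [(1,)]

Reason: COUNT(*) counts rows, COUNT(DISTINCT customer) counts unique customers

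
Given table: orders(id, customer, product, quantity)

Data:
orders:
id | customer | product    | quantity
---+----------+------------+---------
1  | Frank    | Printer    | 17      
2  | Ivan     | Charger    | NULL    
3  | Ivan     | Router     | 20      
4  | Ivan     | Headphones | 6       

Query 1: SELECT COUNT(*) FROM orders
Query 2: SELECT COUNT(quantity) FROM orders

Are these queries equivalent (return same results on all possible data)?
No, not equivalent

Query 1 returns: [(4,)]
Query 2 returns: [(3,)]

Reason: COUNT(*) includes NULLs, COUNT(column) excludes them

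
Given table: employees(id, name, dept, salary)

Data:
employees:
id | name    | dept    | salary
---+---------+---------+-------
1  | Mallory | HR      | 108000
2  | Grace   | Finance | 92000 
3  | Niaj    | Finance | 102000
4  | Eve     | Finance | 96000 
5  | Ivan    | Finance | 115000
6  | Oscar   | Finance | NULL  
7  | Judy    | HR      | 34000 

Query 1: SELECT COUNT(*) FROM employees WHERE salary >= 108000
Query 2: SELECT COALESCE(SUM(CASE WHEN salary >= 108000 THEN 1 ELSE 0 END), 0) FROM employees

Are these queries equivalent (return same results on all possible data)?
Yes, equivalent

Both queries return: [(2,)]

Reason: COUNT with WHERE vs conditional SUM (COALESCE handles empty-table NULL)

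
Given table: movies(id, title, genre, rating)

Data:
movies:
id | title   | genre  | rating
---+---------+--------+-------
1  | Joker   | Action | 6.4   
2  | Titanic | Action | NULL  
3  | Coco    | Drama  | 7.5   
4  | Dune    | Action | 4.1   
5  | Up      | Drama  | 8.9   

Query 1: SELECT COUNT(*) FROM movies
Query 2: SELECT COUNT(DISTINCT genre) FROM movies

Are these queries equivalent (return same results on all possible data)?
No, not equivalent

Query 1 returns: [(5,)]
Query 2 returns: [(2,)]

Reason: COUNT(*) counts rows, COUNT(DISTINCT genre) counts unique genres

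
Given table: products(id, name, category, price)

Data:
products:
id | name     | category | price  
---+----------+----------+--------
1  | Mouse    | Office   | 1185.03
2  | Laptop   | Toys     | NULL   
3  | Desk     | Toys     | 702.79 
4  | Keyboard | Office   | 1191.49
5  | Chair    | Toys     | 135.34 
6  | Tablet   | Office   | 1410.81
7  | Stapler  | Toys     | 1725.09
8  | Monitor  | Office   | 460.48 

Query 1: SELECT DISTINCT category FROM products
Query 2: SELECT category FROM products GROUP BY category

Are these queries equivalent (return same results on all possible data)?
Yes, equivalent

Both queries return: [('Office',), ('Toys',)]

Reason: Both get unique categorys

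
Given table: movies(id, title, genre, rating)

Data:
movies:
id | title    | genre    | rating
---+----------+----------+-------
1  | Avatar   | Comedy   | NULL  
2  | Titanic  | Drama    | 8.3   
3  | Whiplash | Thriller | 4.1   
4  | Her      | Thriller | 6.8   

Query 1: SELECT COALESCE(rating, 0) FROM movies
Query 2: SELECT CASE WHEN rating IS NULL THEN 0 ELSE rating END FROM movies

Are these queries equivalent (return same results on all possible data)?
Yes, equivalent

Both queries return: [(0,), (4.1,), (6.8,), (8.3,)]

Reason: COALESCE vs CASE for NULL handling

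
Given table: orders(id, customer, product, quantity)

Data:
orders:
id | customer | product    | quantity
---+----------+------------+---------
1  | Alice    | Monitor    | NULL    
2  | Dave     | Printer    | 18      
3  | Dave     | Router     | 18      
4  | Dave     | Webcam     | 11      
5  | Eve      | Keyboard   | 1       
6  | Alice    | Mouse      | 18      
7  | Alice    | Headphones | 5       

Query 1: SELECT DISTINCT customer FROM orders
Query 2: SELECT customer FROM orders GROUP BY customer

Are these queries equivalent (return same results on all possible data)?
Yes, equivalent

Both queries return: [('Alice',), ('Dave',), ('Eve',)]

Reason: Both get unique customers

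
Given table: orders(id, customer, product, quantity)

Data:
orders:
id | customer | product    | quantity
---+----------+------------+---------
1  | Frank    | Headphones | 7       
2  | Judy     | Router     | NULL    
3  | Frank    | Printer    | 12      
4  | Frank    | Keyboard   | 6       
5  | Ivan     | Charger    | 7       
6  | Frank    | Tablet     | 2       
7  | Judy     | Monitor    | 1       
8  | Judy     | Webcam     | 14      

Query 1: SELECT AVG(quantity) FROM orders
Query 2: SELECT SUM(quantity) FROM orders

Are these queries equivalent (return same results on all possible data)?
No, not equivalent

Query 1 returns: [(7.0,)]
Query 2 returns: [(49,)]

Reason: AVG vs SUM give different aggregate values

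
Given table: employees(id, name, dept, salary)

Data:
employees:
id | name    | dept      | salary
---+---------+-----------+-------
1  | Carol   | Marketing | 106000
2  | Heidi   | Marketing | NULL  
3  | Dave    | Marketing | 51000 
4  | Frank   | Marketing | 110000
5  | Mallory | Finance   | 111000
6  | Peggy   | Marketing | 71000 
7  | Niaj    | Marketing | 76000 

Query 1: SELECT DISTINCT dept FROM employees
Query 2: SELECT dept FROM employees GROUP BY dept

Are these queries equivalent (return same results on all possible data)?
Yes, equivalent

Both queries return: [('Finance',), ('Marketing',)]

Reason: Both get unique depts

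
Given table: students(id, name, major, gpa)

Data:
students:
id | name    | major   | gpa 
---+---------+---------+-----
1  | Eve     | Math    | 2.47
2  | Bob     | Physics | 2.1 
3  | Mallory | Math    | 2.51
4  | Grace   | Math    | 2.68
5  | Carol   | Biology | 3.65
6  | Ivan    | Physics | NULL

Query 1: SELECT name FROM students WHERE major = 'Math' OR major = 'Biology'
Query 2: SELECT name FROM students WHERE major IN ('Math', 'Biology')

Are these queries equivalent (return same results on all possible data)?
Yes, equivalent

Both queries return: [('Carol',), ('Eve',), ('Grace',), ('Mallory',)]

Reason: OR vs IN are equivalent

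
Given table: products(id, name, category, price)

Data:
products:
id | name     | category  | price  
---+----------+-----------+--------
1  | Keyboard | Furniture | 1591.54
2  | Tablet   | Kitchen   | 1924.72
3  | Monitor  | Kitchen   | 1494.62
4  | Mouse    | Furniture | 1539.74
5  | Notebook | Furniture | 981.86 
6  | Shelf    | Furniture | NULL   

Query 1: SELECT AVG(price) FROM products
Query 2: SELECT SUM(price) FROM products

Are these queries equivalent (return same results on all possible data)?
No, not equivalent

Query 1 returns: [(1506.4959999999999,)]
Query 2 returns: [(7532.48,)]

Reason: AVG vs SUM give different aggregate values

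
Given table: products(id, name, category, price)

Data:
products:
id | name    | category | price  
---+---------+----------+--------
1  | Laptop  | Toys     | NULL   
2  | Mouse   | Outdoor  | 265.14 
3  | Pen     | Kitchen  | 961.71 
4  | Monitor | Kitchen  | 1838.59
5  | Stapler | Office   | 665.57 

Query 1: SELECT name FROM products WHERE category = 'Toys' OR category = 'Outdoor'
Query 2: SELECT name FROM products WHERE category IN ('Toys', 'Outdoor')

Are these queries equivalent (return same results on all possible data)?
Yes, equivalent

Both queries return: [('Laptop',), ('Mouse',)]

Reason: OR vs IN are equivalent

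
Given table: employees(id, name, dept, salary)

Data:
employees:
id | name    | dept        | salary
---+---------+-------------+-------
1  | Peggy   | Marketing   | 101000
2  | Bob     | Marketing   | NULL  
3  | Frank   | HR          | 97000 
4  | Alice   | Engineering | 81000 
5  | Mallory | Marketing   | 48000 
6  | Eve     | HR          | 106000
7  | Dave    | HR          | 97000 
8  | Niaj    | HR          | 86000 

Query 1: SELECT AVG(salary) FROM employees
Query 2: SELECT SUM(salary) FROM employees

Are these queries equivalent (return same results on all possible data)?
No, not equivalent

Query 1 returns: [(88000.0,)]
Query 2 returns: [(616000,)]

Reason: AVG vs SUM give different aggregate values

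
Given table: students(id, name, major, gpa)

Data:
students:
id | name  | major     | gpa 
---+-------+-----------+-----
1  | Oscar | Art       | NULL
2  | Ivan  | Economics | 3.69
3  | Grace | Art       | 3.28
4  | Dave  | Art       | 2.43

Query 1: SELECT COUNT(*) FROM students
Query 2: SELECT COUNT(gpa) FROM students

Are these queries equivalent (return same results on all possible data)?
No, not equivalent

Query 1 returns: [(4,)]
Query 2 returns: [(3,)]

Reason: COUNT(*) includes NULLs, COUNT(column) excludes them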